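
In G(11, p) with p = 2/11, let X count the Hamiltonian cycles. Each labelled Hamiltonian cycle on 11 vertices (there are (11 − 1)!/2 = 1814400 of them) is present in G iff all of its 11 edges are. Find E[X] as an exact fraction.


K_11 has (11 − 1)!/2 = 1814400 labelled Hamiltonian cycles.
For each such Hamiltonian cycle H, let X_H = 1 if all 11 edges of H are present in G. Then P[X_H = 1] = p^{11} = (2/11)^{11} = 2048/285311670611.
By linearity of expectation: E[X] = Σ_H E[X_H] = 1814400 · p^{11} = 1814400 · 2048/285311670611 = 3715891200/285311670611.
Numerically: E[X] ≈ 0.013024.

E[X] = 1814400 · (2/11)^{11} = 3715891200/285311670611 ≈ 0.013024.


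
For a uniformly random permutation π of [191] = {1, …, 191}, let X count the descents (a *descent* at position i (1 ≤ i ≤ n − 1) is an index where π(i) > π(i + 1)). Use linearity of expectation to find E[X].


Write X = Σ X_I over i = 1, …, 190, with X_I the indicator of one descent.
There are 190 indicators.
For each fixed i, the pair (π(i), π(i+1)) is a uniformly random ordered pair of distinct values from {1, …, 191}; by symmetry P[π(i) > π(i+1)] = 1/2.
By linearity: E[X] = 190 · (1/2) = (191 − 1) · (1/2) = 95 ≈ 95.000.

E[X] = 95 = 95.000.


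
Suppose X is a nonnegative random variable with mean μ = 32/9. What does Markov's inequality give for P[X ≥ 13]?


μ = E[X] = 32/9, a = 13.
Markov: P[X ≥ 13] ≤ μ/a = (32/9)/13 = 32/117.
Numerically: ≈ 0.273504.
(Since a = 13 > μ = 3.555556, the bound 32/117 is < 1 and informative.)

P[X ≥ 13] ≤ 32/117 ≈ 0.273504.


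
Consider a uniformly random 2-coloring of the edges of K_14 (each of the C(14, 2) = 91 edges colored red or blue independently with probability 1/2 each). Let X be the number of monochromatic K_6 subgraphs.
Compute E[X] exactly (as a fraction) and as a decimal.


Let X = Σ_S X_S over the C(14, 6) = 3003 subsets S of size 6, where X_S = 1 if the K_6 on S is monochromatic.
For a fixed S, the K_6 on S has C(6, 2) = 15 edges. P[all 15 edges red] = (1/2)^15, and likewise for blue, so P[monochromatic] = 2·(1/2)^15 = 2^{1 − 15} = 1/16384.
By linearity of expectation: E[X] = C(14, 6) · 2^{1 − 15} = 3003 · 1/16384 = 3003/16384.
Numerically: E[X] ≈ 0.1833.

E[X] = C(14,6)·2^(1−C(6,2)) = 3003/16384 ≈ 0.1833.


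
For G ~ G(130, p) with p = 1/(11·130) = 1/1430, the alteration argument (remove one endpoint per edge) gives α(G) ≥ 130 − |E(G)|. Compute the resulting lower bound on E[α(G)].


E[|E(G)|] = C(130, 2)·p = 8385 · (1/1430) = 129/22.
E[α(G)] ≥ n − E[|E(G)|] = 130 − 129/22 = 2731/22.
Numerically: ≈ 124.136364.
(This is only a lower bound; the true E[α(G)] may be larger.)

E[α(G)] ≥ 2731/22 ≈ 124.136364.


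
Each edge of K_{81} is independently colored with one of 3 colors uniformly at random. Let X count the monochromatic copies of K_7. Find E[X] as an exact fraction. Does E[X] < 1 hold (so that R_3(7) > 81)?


E[X] = C(81, 7) · 3^{1 − 21} = 3477216600 · 3^{−20} = 3477216600/3486784401.
As a reduced fraction: E[X] = 42928600/43046721 ≈ 0.99726.
Is E[X] < 1? YES.
Since E[X] < 1, there exists a 3-coloring of K_{81} with no monochromatic K_7; hence R_3(7) > 81.

E[X] = 42928600/43046721 ≈ 0.99726; E[X] < 1, so R_3(7) > 81.


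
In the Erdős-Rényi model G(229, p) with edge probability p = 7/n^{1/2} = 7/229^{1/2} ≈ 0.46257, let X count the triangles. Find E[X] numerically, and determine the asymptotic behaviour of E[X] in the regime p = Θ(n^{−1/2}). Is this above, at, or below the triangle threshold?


Number of potential triangles: C(229, 3) = 1975354.
Each occurs with probability p³ ≈ (0.46257)³ ≈ 9.8978507e-02.
By linearity: E[X] = C(229, 3)·p³ ≈ 1975354 · 9.8978507e-02 ≈ 195517.58879.
Since α = 1/2 < 1, p = c/n^{1/2} ≫ 1/n is above the triangle threshold p ~ 1/n. Asymptotically E[X] ~ (c³/6)·n^{3(1−α)} = (7³/6)·n^{1.5} → ∞; triangles are abundant w.h.p.

E[X] ≈ 195517.58879; in regime p = Θ(1/n^{1/2}) E[X] diverges (above the triangle threshold p ~ 1/n).


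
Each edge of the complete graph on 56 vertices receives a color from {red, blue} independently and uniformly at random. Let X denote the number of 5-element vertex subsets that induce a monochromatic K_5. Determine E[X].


Let X = Σ_S X_S over the C(56, 5) = 3819816 subsets S of size 5, where X_S = 1 if the K_5 on S is monochromatic.
For a fixed S, the K_5 on S has C(5, 2) = 10 edges. P[all 10 edges red] = (1/2)^10, and likewise for blue, so P[monochromatic] = 2·(1/2)^10 = 2^{1 − 10} = 1/512.
Summing: E[X] = C(56, 5) · 2^{1 − 10} = 3819816 · 1/512 = 477477/64.
Numerically: E[X] ≈ 7460.578125.

E[X] = C(56,5)·2^(1−C(5,2)) = 477477/64 ≈ 7460.578125.


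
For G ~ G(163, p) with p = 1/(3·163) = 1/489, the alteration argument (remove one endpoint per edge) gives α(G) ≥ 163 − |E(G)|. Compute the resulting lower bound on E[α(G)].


E[|E(G)|] = C(163, 2)·p = 13203 · (1/489) = 27.
E[α(G)] ≥ n − E[|E(G)|] = 163 − 27 = 136.
Numerically: ≈ 136.000000.
(This is only a lower bound; the true E[α(G)] may be larger.)

E[α(G)] ≥ 136 ≈ 136.000000.


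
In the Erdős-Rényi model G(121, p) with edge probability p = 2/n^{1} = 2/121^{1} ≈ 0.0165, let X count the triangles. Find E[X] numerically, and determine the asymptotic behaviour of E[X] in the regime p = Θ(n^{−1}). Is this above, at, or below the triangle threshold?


Number of potential triangles: C(121, 3) = 287980.
Each occurs with probability p³ ≈ (0.0165)³ ≈ 4.51579e-06.
By linearity: E[X] = C(121, 3)·p³ ≈ 287980 · 4.51579e-06 ≈ 1.300.
Here α = 1, so p = 2/n is exactly at the triangle threshold p ~ 1/n. Asymptotically E[X] → c³/6 = 2³/6 = 4/3 ≈ 1.333, a bounded constant. In this regime the triangle count is asymptotically Poisson(c³/6).

E[X] ≈ 1.300; in regime p = Θ(1/n^{1}) E[X] stays bounded (at the triangle threshold p ~ 1/n).


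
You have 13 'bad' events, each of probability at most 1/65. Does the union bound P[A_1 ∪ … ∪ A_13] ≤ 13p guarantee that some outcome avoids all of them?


Union bound: P[∪_{i=1}^{13} A_i] ≤ Σ_i P[A_i] ≤ 13·p = 13·(1/65) = 1/5.
Numerically: 1/5 ≈ 0.200.
Is 1/5 < 1? YES.
Since P[∪ A_i] ≤ 1/5 < 1, the complement has P[∩ A_i^c] ≥ 1 − 1/5 = 4/5 > 0, so some outcome avoids every A_i.

13·p = 1/5 ≈ 0.200; existence CERTIFIED by the union bound.


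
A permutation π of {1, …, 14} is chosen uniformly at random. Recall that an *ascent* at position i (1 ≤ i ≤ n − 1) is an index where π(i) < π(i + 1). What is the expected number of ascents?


Write X = Σ X_I over i = 1, …, 13, with X_I the indicator of one ascent.
There are 13 indicators.
For each fixed i, the pair (π(i), π(i+1)) is a uniformly random ordered pair of distinct values from {1, …, 14}; by symmetry P[π(i) < π(i+1)] = 1/2.
By linearity: E[X] = 13 · (1/2) = (14 − 1) · (1/2) = 13/2 ≈ 6.5000.

E[X] = 13/2 = 6.5000.


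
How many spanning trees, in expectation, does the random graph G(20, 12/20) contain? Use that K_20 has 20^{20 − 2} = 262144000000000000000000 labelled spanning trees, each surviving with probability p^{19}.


K_20 has 20^{20 − 2} = 262144000000000000000000 labelled spanning trees.
For each such spanning tree H, let X_H = 1 if all 19 edges of H are present in G. Then P[X_H = 1] = p^{19} = (3/5)^{19} = 1162261467/19073486328125.
By linearity of expectation: E[X] = Σ_H E[X_H] = 262144000000000000000000 · p^{19} = 262144000000000000000000 · 1162261467/19073486328125 = 79869999842655731712/5.
Numerically: E[X] ≈ 1.6e+19.

E[X] = 262144000000000000000000 · (3/5)^{19} = 79869999842655731712/5 ≈ 1.6e+19.


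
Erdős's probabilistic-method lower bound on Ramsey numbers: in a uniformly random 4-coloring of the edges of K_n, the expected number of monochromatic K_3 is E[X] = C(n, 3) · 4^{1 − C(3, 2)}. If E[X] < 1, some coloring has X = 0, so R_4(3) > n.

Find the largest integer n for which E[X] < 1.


We need C(n, 3) · 4^{1 − 3} < 1, i.e. C(n, 3) < 4^{3 − 1} = 16.
Check values of n near the boundary:
  n = 3: C(3, 3) = 1; 1 < 16? YES
  n = 4: C(4, 3) = 4; 4 < 16? YES
  n = 5: C(5, 3) = 10; 10 < 16? YES
  n = 6: C(6, 3) = 20; 20 < 16? NO
The largest n with C(n, 3) < 16 is n = 5 (where E[X] = 5/8 ≈ 0.625). Hence R_4(3) > 5, i.e. R_4(3) ≥ 6.

Largest n = 5; hence R_4(3) > 5.


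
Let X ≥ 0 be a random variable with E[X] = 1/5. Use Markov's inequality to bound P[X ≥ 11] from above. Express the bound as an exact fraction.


μ = E[X] = 1/5, a = 11.
Markov: P[X ≥ 11] ≤ μ/a = (1/5)/11 = 1/55.
Numerically: ≈ 0.0182.
(Since a = 11 > μ = 0.2000, the bound 1/55 is < 1 and informative.)

P[X ≥ 11] ≤ 1/55 ≈ 0.0182.


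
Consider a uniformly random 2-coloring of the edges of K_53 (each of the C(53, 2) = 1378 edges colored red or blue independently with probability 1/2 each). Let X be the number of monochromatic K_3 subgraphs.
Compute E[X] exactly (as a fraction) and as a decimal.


Let X = Σ_S X_S over the C(53, 3) = 23426 subsets S of size 3, where X_S = 1 if the K_3 on S is monochromatic.
For a fixed S, the K_3 on S has C(3, 2) = 3 edges. P[all 3 edges red] = (1/2)^3, and likewise for blue, so P[monochromatic] = 2·(1/2)^3 = 2^{1 − 3} = 1/4.
By linearity: E[X] = C(53, 3) · 2^{1 − 3} = 23426 · 1/4 = 11713/2.
Numerically: E[X] ≈ 5856.5000.

E[X] = C(53,3)·2^(1−C(3,2)) = 11713/2 ≈ 5856.5000.


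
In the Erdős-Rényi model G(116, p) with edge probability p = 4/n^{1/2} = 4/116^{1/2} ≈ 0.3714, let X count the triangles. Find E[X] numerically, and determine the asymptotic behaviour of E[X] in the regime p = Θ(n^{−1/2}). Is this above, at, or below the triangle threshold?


Number of potential triangles: C(116, 3) = 253460.
Each occurs with probability p³ ≈ (0.3714)³ ≈ 5.122630e-02.
By linearity: E[X] = C(116, 3)·p³ ≈ 253460 · 5.122630e-02 ≈ 12983.8180.
Since α = 1/2 < 1, p = c/n^{1/2} ≫ 1/n is above the triangle threshold p ~ 1/n. Asymptotically E[X] ~ (c³/6)·n^{3(1−α)} = (4³/6)·n^{1.5} → ∞; triangles are abundant w.h.p.

E[X] ≈ 12983.8180; in regime p = Θ(1/n^{1/2}) E[X] diverges (above the triangle threshold p ~ 1/n).


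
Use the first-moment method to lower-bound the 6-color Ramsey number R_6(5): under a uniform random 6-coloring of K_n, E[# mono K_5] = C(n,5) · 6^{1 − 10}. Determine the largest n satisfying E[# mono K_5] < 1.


We need C(n, 5) · 6^{1 − 10} < 1, i.e. C(n, 5) < 6^{10 − 1} = 10077696.
Check values of n near the boundary:
  n = 66: C(66, 5) = 8936928; 8936928 < 10077696? YES
  n = 67: C(67, 5) = 9657648; 9657648 < 10077696? YES
  n = 68: C(68, 5) = 10424128; 10424128 < 10077696? NO
  n = 69: C(69, 5) = 11238513; 11238513 < 10077696? NO
The largest n with C(n, 5) < 10077696 is n = 67 (where E[X] = 67067/69984 ≈ 0.958319). Hence R_6(5) > 67, i.e. R_6(5) ≥ 68.

Largest n = 67; hence R_6(5) > 67.


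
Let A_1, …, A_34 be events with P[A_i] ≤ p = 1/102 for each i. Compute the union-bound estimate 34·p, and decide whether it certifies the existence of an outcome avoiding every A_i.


Union bound: P[∪_{i=1}^{34} A_i] ≤ Σ_i P[A_i] ≤ 34·p = 34·(1/102) = 1/3.
Numerically: 1/3 ≈ 0.333333.
Is 1/3 < 1? YES.
Since P[∪ A_i] ≤ 1/3 < 1, the complement has P[∩ A_i^c] ≥ 1 − 1/3 = 2/3 > 0, so some outcome avoids every A_i.

34·p = 1/3 ≈ 0.333333; existence CERTIFIED by the union bound.


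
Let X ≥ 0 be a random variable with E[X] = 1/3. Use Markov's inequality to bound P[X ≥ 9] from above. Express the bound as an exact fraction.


μ = E[X] = 1/3, a = 9.
Markov: P[X ≥ 9] ≤ μ/a = (1/3)/9 = 1/27.
Numerically: ≈ 0.0370.
(Since a = 9 > μ = 0.3333, the bound 1/27 is < 1 and informative.)

P[X ≥ 9] ≤ 1/27 ≈ 0.0370.


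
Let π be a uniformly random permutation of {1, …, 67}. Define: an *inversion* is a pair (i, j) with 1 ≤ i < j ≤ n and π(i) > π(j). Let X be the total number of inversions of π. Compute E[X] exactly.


Write X = Σ X_I over the C(67, 2) = 2211 pairs i < j, with X_I the indicator of one inversion.
There are 2211 indicators.
For each fixed pair i < j, the values π(i) and π(j) are two distinct elements of {1, …, 67} in uniformly random order; by symmetry P[π(i) > π(j)] = 1/2.
By linearity: E[X] = 2211 · (1/2) = C(67, 2) · (1/2) = 2211/2 = 2211/2 ≈ 1105.500000.

E[X] = 2211/2 = 1105.500000.


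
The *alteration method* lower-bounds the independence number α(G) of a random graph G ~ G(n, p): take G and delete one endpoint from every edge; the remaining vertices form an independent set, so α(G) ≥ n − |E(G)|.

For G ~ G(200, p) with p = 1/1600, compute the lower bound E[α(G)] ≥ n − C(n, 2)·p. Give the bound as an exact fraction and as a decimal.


E[|E(G)|] = C(200, 2)·p = 19900 · (1/1600) = 199/16.
E[α(G)] ≥ n − E[|E(G)|] = 200 − 199/16 = 3001/16.
Numerically: ≈ 187.5625.
(This is only a lower bound; the true E[α(G)] may be larger.)

E[α(G)] ≥ 3001/16 ≈ 187.5625.


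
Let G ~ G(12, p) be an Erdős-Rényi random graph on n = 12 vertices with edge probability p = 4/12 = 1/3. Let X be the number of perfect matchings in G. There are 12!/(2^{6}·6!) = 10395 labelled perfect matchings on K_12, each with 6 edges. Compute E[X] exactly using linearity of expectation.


K_12 has 12!/(2^{6}·6!) = 10395 labelled perfect matchings.
For each such perfect matching H, let X_H = 1 if all 6 edges of H are present in G. Then P[X_H = 1] = p^{6} = (1/3)^{6} = 1/729.
By linearity of expectation: E[X] = Σ_H E[X_H] = 10395 · p^{6} = 10395 · 1/729 = 385/27.
Numerically: E[X] ≈ 14.259.

E[X] = 10395 · (1/3)^{6} = 385/27 ≈ 14.259.


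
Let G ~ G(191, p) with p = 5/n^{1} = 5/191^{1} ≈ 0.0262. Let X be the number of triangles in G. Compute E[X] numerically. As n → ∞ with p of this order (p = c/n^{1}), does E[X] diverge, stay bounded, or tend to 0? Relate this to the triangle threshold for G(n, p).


Number of potential triangles: C(191, 3) = 1143135.
Each occurs with probability p³ ≈ (0.0262)³ ≈ 1.79395e-05.
By linearity: E[X] = C(191, 3)·p³ ≈ 1143135 · 1.79395e-05 ≈ 20.507.
Here α = 1, so p = 5/n is exactly at the triangle threshold p ~ 1/n. Asymptotically E[X] → c³/6 = 5³/6 = 125/6 ≈ 20.833, a bounded constant. In this regime the triangle count is asymptotically Poisson(c³/6).

E[X] ≈ 20.507; in regime p = Θ(1/n^{1}) E[X] stays bounded (at the triangle threshold p ~ 1/n).


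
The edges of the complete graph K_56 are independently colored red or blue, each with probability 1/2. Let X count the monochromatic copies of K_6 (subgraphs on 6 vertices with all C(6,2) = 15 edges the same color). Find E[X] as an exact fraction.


Let X = Σ_S X_S over the C(56, 6) = 32468436 subsets S of size 6, where X_S = 1 if the K_6 on S is monochromatic.
For a fixed S, the K_6 on S has C(6, 2) = 15 edges. P[all 15 edges red] = (1/2)^15, and likewise for blue, so P[monochromatic] = 2·(1/2)^15 = 2^{1 − 15} = 1/16384.
By linearity: E[X] = C(56, 6) · 2^{1 − 15} = 32468436 · 1/16384 = 8117109/4096.
Numerically: E[X] ≈ 1981.716.

E[X] = C(56,6)·2^(1−C(6,2)) = 8117109/4096 ≈ 1981.716.


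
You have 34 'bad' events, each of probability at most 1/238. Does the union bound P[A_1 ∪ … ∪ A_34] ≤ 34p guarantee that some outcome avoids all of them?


Union bound: P[∪_{i=1}^{34} A_i] ≤ Σ_i P[A_i] ≤ 34·p = 34·(1/238) = 1/7.
Numerically: 1/7 ≈ 0.142857.
Is 1/7 < 1? YES.
Since P[∪ A_i] ≤ 1/7 < 1, the complement has P[∩ A_i^c] ≥ 1 − 1/7 = 6/7 > 0, so some outcome avoids every A_i.

34·p = 1/7 ≈ 0.142857; existence CERTIFIED by the union bound.


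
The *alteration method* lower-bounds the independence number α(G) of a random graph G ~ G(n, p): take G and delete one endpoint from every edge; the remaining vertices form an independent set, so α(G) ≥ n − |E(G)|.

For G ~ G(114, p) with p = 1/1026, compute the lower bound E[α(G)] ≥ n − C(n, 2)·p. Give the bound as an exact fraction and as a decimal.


E[|E(G)|] = C(114, 2)·p = 6441 · (1/1026) = 113/18.
E[α(G)] ≥ n − E[|E(G)|] = 114 − 113/18 = 1939/18.
Numerically: ≈ 107.722.
(This is only a lower bound; the true E[α(G)] may be larger.)

E[α(G)] ≥ 1939/18 ≈ 107.722.


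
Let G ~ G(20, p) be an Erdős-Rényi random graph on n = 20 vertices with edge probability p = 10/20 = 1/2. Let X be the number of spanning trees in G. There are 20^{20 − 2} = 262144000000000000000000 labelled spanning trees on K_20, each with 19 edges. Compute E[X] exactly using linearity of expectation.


K_20 has 20^{20 − 2} = 262144000000000000000000 labelled spanning trees.
For each such spanning tree H, let X_H = 1 if all 19 edges of H are present in G. Then P[X_H = 1] = p^{19} = (1/2)^{19} = 1/524288.
By linearity: E[X] = Σ_H E[X_H] = 262144000000000000000000 · p^{19} = 262144000000000000000000 · 1/524288 = 500000000000000000.
Numerically: E[X] ≈ 5e+17.

E[X] = 262144000000000000000000 · (1/2)^{19} = 500000000000000000 ≈ 5e+17.


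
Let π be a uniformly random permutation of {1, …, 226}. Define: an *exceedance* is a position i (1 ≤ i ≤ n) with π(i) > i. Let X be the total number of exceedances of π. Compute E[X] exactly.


Write X = Σ_{i=1}^{226} X_i, where X_i = 1_{π(i) > i}.
For each fixed i, π(i) is uniform over {1, …, 226} (marginal of a uniform permutation), so P[π(i) > i] = (n − i)/n. Summing: Σ_{i=1}^{226} (n − i)/n = (0 + 1 + … + 225)/226 = 226(226 − 1)/(2·226) = (226 − 1)/2.
Hence E[X] = Σ_{i=1}^{226} (226 − i)/226 = 225/2 ≈ 112.5000.

E[X] = 225/2 = 112.5000.


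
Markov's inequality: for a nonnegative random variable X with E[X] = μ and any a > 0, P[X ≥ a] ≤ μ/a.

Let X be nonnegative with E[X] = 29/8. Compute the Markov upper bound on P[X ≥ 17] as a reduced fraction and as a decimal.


μ = E[X] = 29/8, a = 17.
Markov: P[X ≥ 17] ≤ μ/a = (29/8)/17 = 29/136.
Numerically: ≈ 0.21324.
(Since a = 17 > μ = 3.62500, the bound 29/136 is < 1 and informative.)

P[X ≥ 17] ≤ 29/136 ≈ 0.21324.


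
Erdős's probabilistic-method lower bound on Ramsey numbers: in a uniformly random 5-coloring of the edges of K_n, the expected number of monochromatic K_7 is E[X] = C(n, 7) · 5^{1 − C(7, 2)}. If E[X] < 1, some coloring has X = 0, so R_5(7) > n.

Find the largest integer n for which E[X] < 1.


We need C(n, 7) · 5^{1 − 21} < 1, i.e. C(n, 7) < 5^{21 − 1} = 95367431640625.
Check values of n near the boundary:
  n = 333: C(333, 7) = 84549532139028; 84549532139028 < 95367431640625? YES
  n = 334: C(334, 7) = 86359460961576; 86359460961576 < 95367431640625? YES
  n = 335: C(335, 7) = 88202498238195; 88202498238195 < 95367431640625? YES
  n = 336: C(336, 7) = 90079147136880; 90079147136880 < 95367431640625? YES
  n = 337: C(337, 7) = 91989916924632; 91989916924632 < 95367431640625? YES
  n = 338: C(338, 7) = 93935323022736; 93935323022736 < 95367431640625? YES
  n = 339: C(339, 7) = 95915887062372; 95915887062372 < 95367431640625? NO
The largest n with C(n, 7) < 95367431640625 is n = 338 (where E[X] = 93935323022736/95367431640625 ≈ 0.9850). Hence R_5(7) > 338, i.e. R_5(7) ≥ 339.

Largest n = 338; hence R_5(7) > 338.


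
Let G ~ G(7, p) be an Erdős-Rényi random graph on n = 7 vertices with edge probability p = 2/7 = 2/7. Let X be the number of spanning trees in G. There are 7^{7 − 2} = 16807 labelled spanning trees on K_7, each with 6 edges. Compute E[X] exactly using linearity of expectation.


K_7 has 7^{7 − 2} = 16807 labelled spanning trees.
For each such spanning tree H, let X_H = 1 if all 6 edges of H are present in G. Then P[X_H = 1] = p^{6} = (2/7)^{6} = 64/117649.
Summing the indicators: E[X] = Σ_H E[X_H] = 16807 · p^{6} = 16807 · 64/117649 = 64/7.
Numerically: E[X] ≈ 9.14.

E[X] = 16807 · (2/7)^{6} = 64/7 ≈ 9.14.


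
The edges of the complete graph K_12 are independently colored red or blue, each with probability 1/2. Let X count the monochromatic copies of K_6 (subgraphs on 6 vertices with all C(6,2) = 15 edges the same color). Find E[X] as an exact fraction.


Let X = Σ_S X_S over the C(12, 6) = 924 subsets S of size 6, where X_S = 1 if the K_6 on S is monochromatic.
For a fixed S, the K_6 on S has C(6, 2) = 15 edges. P[all 15 edges red] = (1/2)^15, and likewise for blue, so P[monochromatic] = 2·(1/2)^15 = 2^{1 − 15} = 1/16384.
Summing: E[X] = C(12, 6) · 2^{1 − 15} = 924 · 1/16384 = 231/4096.
Numerically: E[X] ≈ 0.0564.

E[X] = C(12,6)·2^(1−C(6,2)) = 231/4096 ≈ 0.0564.


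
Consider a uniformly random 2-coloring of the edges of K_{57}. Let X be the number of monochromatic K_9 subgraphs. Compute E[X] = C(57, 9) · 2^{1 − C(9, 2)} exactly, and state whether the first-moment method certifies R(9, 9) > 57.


E[X] = C(57, 9) · 2^{1 − 36} = 8996462475 · 2^{−35} = 8996462475/34359738368.
As a reduced fraction: E[X] = 8996462475/34359738368 ≈ 0.262.
Is E[X] < 1? YES.
Since E[X] < 1, there exists a 2-coloring of K_{57} with no monochromatic K_9; hence R(9, 9) > 57.

E[X] = 8996462475/34359738368 ≈ 0.262; E[X] < 1, so R(9, 9) > 57.


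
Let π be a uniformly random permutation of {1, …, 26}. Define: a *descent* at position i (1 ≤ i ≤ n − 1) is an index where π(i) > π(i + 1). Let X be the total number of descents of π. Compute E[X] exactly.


Write X = Σ X_I over i = 1, …, 25, with X_I the indicator of one descent.
There are 25 indicators.
For each fixed i, the pair (π(i), π(i+1)) is a uniformly random ordered pair of distinct values from {1, …, 26}; by symmetry P[π(i) > π(i+1)] = 1/2.
By linearity: E[X] = 25 · (1/2) = (26 − 1) · (1/2) = 25/2 ≈ 12.500000.

E[X] = 25/2 = 12.500000.


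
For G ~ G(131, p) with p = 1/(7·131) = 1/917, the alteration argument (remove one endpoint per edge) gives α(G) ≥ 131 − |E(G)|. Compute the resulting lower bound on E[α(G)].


E[|E(G)|] = C(131, 2)·p = 8515 · (1/917) = 65/7.
E[α(G)] ≥ n − E[|E(G)|] = 131 − 65/7 = 852/7.
Numerically: ≈ 121.714.
(This is only a lower bound; the true E[α(G)] may be larger.)

E[α(G)] ≥ 852/7 ≈ 121.714.


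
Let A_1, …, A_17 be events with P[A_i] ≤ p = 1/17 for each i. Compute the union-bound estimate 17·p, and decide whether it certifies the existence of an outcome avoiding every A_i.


Union bound: P[∪_{i=1}^{17} A_i] ≤ Σ_i P[A_i] ≤ 17·p = 17·(1/17) = 1.
Numerically: 1 ≈ 1.000.
Is 1 < 1? NO.
Since the bound 1 is ≥ 1, the union bound is uninformative here; it does NOT by itself certify existence.

17·p = 1 ≈ 1.000; existence NOT certified by the union bound.


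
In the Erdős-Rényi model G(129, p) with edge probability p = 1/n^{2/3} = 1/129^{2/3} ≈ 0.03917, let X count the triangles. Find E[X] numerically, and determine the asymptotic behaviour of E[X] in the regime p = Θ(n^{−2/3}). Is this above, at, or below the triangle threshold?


Number of potential triangles: C(129, 3) = 349504.
Each occurs with probability p³ ≈ (0.03917)³ ≈ 6.009254e-05.
By linearity: E[X] = C(129, 3)·p³ ≈ 349504 · 6.009254e-05 ≈ 21.0026.
Since α = 2/3 < 1, p = c/n^{2/3} ≫ 1/n is above the triangle threshold p ~ 1/n. Asymptotically E[X] ~ (c³/6)·n^{3(1−α)} = (1³/6)·n^{1} → ∞; triangles are abundant w.h.p.

E[X] ≈ 21.0026; in regime p = Θ(1/n^{2/3}) E[X] diverges (above the triangle threshold p ~ 1/n).


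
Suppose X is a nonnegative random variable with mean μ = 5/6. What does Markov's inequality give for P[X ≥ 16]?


μ = E[X] = 5/6, a = 16.
Markov: P[X ≥ 16] ≤ μ/a = (5/6)/16 = 5/96.
Numerically: ≈ 0.052083.
(Since a = 16 > μ = 0.833333, the bound 5/96 is < 1 and informative.)

P[X ≥ 16] ≤ 5/96 ≈ 0.052083.


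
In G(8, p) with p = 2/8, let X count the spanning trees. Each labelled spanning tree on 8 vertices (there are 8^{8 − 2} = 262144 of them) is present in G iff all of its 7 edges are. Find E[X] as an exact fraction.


K_8 has 8^{8 − 2} = 262144 labelled spanning trees.
For each such spanning tree H, let X_H = 1 if all 7 edges of H are present in G. Then P[X_H = 1] = p^{7} = (1/4)^{7} = 1/16384.
By linearity: E[X] = Σ_H E[X_H] = 262144 · p^{7} = 262144 · 1/16384 = 16.
Numerically: E[X] ≈ 16.

E[X] = 262144 · (1/4)^{7} = 16 ≈ 16.


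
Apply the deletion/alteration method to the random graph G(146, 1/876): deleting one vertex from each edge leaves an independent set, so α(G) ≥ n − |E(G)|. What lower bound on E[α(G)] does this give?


E[|E(G)|] = C(146, 2)·p = 10585 · (1/876) = 145/12.
E[α(G)] ≥ n − E[|E(G)|] = 146 − 145/12 = 1607/12.
Numerically: ≈ 133.91667.
(This is only a lower bound; the true E[α(G)] may be larger.)

E[α(G)] ≥ 1607/12 ≈ 133.91667.


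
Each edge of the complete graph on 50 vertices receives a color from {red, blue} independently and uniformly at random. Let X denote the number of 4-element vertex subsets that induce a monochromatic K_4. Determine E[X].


Let X = Σ_S X_S over the C(50, 4) = 230300 subsets S of size 4, where X_S = 1 if the K_4 on S is monochromatic.
For a fixed S, the K_4 on S has C(4, 2) = 6 edges. P[all 6 edges red] = (1/2)^6, and likewise for blue, so P[monochromatic] = 2·(1/2)^6 = 2^{1 − 6} = 1/32.
By linearity: E[X] = C(50, 4) · 2^{1 − 6} = 230300 · 1/32 = 57575/8.
Numerically: E[X] ≈ 7196.875.

E[X] = C(50,4)·2^(1−C(4,2)) = 57575/8 ≈ 7196.875.


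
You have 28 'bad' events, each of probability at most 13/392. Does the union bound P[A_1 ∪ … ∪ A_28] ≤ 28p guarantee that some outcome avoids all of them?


Union bound: P[∪_{i=1}^{28} A_i] ≤ Σ_i P[A_i] ≤ 28·p = 28·(13/392) = 13/14.
Numerically: 13/14 ≈ 0.92857.
Is 13/14 < 1? YES.
Since P[∪ A_i] ≤ 13/14 < 1, the complement has P[∩ A_i^c] ≥ 1 − 13/14 = 1/14 > 0, so some outcome avoids every A_i.

28·p = 13/14 ≈ 0.92857; existence CERTIFIED by the union bound.


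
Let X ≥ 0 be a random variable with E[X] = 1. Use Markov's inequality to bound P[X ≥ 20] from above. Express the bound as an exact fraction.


μ = E[X] = 1, a = 20.
Markov: P[X ≥ 20] ≤ μ/a = (1)/20 = 1/20.
Numerically: ≈ 0.050.
(Since a = 20 > μ = 1.000, the bound 1/20 is < 1 and informative.)

P[X ≥ 20] ≤ 1/20 ≈ 0.050.


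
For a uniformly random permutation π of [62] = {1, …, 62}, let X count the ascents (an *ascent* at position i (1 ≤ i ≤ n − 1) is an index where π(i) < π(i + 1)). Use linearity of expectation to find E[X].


Write X = Σ X_I over i = 1, …, 61, with X_I the indicator of one ascent.
There are 61 indicators.
For each fixed i, the pair (π(i), π(i+1)) is a uniformly random ordered pair of distinct values from {1, …, 62}; by symmetry P[π(i) < π(i+1)] = 1/2.
By linearity: E[X] = 61 · (1/2) = (62 − 1) · (1/2) = 61/2 ≈ 30.5000.

E[X] = 61/2 = 30.5000.


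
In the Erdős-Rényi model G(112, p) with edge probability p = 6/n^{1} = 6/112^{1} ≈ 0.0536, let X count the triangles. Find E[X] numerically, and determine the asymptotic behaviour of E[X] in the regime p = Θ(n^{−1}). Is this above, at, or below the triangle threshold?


Number of potential triangles: C(112, 3) = 227920.
Each occurs with probability p³ ≈ (0.0536)³ ≈ 1.53745e-04.
By linearity: E[X] = C(112, 3)·p³ ≈ 227920 · 1.53745e-04 ≈ 35.041.
Here α = 1, so p = 6/n is exactly at the triangle threshold p ~ 1/n. Asymptotically E[X] → c³/6 = 6³/6 = 36 ≈ 36.000, a bounded constant. In this regime the triangle count is asymptotically Poisson(c³/6).

E[X] ≈ 35.041; in regime p = Θ(1/n^{1}) E[X] stays bounded (at the triangle threshold p ~ 1/n).


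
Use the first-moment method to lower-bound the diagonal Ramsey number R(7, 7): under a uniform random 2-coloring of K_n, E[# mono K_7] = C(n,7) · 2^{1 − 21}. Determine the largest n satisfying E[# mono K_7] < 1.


We need C(n, 7) · 2^{1 − 21} < 1, i.e. C(n, 7) < 2^{21 − 1} = 1048576.
Check values of n near the boundary:
  n = 26: C(26, 7) = 657800; 657800 < 1048576? YES
  n = 27: C(27, 7) = 888030; 888030 < 1048576? YES
  n = 28: C(28, 7) = 1184040; 1184040 < 1048576? NO
  n = 29: C(29, 7) = 1560780; 1560780 < 1048576? NO
  n = 30: C(30, 7) = 2035800; 2035800 < 1048576? NO
The largest n with C(n, 7) < 1048576 is n = 27 (where E[X] = 444015/524288 ≈ 0.8469). Hence R(7, 7) > 27, i.e. R(7, 7) ≥ 28.

Largest n = 27; hence R(7, 7) > 27.


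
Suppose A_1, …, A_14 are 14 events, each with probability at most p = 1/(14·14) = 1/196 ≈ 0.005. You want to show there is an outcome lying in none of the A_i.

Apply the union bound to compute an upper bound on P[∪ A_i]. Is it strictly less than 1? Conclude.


Union bound: P[∪_{i=1}^{14} A_i] ≤ Σ_i P[A_i] ≤ 14·p = 14·(1/196) = 1/14.
Numerically: 1/14 ≈ 0.071.
Is 1/14 < 1? YES.
Since P[∪ A_i] ≤ 1/14 < 1, the complement has P[∩ A_i^c] ≥ 1 − 1/14 = 13/14 > 0, so some outcome avoids every A_i.

14·p = 1/14 ≈ 0.071; existence CERTIFIED by the union bound.


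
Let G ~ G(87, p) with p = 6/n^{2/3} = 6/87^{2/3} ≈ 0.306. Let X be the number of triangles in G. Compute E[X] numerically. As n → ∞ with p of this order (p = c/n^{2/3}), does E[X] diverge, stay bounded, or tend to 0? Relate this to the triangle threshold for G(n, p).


Number of potential triangles: C(87, 3) = 105995.
Each occurs with probability p³ ≈ (0.306)³ ≈ 2.85375e-02.
By linearity: E[X] = C(87, 3)·p³ ≈ 105995 · 2.85375e-02 ≈ 3024.828.
Since α = 2/3 < 1, p = c/n^{2/3} ≫ 1/n is above the triangle threshold p ~ 1/n. Asymptotically E[X] ~ (c³/6)·n^{3(1−α)} = (6³/6)·n^{1} → ∞; triangles are abundant w.h.p.

E[X] ≈ 3024.828; in regime p = Θ(1/n^{2/3}) E[X] diverges (above the triangle threshold p ~ 1/n).


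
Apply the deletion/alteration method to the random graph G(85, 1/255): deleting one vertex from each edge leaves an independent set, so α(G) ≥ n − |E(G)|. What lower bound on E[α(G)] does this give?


E[|E(G)|] = C(85, 2)·p = 3570 · (1/255) = 14.
E[α(G)] ≥ n − E[|E(G)|] = 85 − 14 = 71.
Numerically: ≈ 71.000.
(This is only a lower bound; the true E[α(G)] may be larger.)

E[α(G)] ≥ 71 ≈ 71.000.


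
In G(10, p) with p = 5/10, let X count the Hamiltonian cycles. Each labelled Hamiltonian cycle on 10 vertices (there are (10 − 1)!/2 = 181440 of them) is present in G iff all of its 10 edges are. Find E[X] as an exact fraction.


K_10 has (10 − 1)!/2 = 181440 labelled Hamiltonian cycles.
For each such Hamiltonian cycle H, let X_H = 1 if all 10 edges of H are present in G. Then P[X_H = 1] = p^{10} = (1/2)^{10} = 1/1024.
By linearity of expectation: E[X] = Σ_H E[X_H] = 181440 · p^{10} = 181440 · 1/1024 = 2835/16.
Numerically: E[X] ≈ 177.

E[X] = 181440 · (1/2)^{10} = 2835/16 ≈ 177.


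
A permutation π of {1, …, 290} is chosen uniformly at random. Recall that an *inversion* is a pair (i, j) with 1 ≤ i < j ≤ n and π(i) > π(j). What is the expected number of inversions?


Write X = Σ X_I over the C(290, 2) = 41905 pairs i < j, with X_I the indicator of one inversion.
There are 41905 indicators.
For each fixed pair i < j, the values π(i) and π(j) are two distinct elements of {1, …, 290} in uniformly random order; by symmetry P[π(i) > π(j)] = 1/2.
By linearity: E[X] = 41905 · (1/2) = C(290, 2) · (1/2) = 41905/2 = 41905/2 ≈ 20952.50000.

E[X] = 41905/2 = 20952.50000.


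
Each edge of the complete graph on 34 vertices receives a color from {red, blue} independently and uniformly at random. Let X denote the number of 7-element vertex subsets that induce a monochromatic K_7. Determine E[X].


Let X = Σ_S X_S over the C(34, 7) = 5379616 subsets S of size 7, where X_S = 1 if the K_7 on S is monochromatic.
For a fixed S, the K_7 on S has C(7, 2) = 21 edges. P[all 21 edges red] = (1/2)^21, and likewise for blue, so P[monochromatic] = 2·(1/2)^21 = 2^{1 − 21} = 1/1048576.
By linearity of expectation: E[X] = C(34, 7) · 2^{1 − 21} = 5379616 · 1/1048576 = 168113/32768.
Numerically: E[X] ≈ 5.130402.

E[X] = C(34,7)·2^(1−C(7,2)) = 168113/32768 ≈ 5.130402.


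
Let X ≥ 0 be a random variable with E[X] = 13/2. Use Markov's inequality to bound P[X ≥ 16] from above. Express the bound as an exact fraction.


μ = E[X] = 13/2, a = 16.
Markov: P[X ≥ 16] ≤ μ/a = (13/2)/16 = 13/32.
Numerically: ≈ 0.4062.
(Since a = 16 > μ = 6.5000, the bound 13/32 is < 1 and informative.)

P[X ≥ 16] ≤ 13/32 ≈ 0.4062.


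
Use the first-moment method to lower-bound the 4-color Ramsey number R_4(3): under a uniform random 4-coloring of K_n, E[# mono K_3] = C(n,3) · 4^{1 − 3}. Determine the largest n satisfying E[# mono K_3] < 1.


We need C(n, 3) · 4^{1 − 3} < 1, i.e. C(n, 3) < 4^{3 − 1} = 16.
Check values of n near the boundary:
  n = 3: C(3, 3) = 1; 1 < 16? YES
  n = 4: C(4, 3) = 4; 4 < 16? YES
  n = 5: C(5, 3) = 10; 10 < 16? YES
  n = 6: C(6, 3) = 20; 20 < 16? NO
  n = 7: C(7, 3) = 35; 35 < 16? NO
The largest n with C(n, 3) < 16 is n = 5 (where E[X] = 5/8 ≈ 0.6250). Hence R_4(3) > 5, i.e. R_4(3) ≥ 6.

Largest n = 5; hence R_4(3) > 5.


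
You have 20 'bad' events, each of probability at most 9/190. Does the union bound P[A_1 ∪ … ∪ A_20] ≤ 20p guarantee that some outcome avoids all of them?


Union bound: P[∪_{i=1}^{20} A_i] ≤ Σ_i P[A_i] ≤ 20·p = 20·(9/190) = 18/19.
Numerically: 18/19 ≈ 0.9473684.
Is 18/19 < 1? YES.
Since P[∪ A_i] ≤ 18/19 < 1, the complement has P[∩ A_i^c] ≥ 1 − 18/19 = 1/19 > 0, so some outcome avoids every A_i.

20·p = 18/19 ≈ 0.9473684; existence CERTIFIED by the union bound.


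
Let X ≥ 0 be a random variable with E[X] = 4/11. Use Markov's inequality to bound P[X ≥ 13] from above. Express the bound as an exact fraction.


μ = E[X] = 4/11, a = 13.
Markov: P[X ≥ 13] ≤ μ/a = (4/11)/13 = 4/143.
Numerically: ≈ 0.028.
(Since a = 13 > μ = 0.364, the bound 4/143 is < 1 and informative.)

P[X ≥ 13] ≤ 4/143 ≈ 0.028.


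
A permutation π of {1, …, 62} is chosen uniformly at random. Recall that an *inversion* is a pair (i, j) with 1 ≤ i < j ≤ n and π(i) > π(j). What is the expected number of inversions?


Write X = Σ X_I over the C(62, 2) = 1891 pairs i < j, with X_I the indicator of one inversion.
There are 1891 indicators.
For each fixed pair i < j, the values π(i) and π(j) are two distinct elements of {1, …, 62} in uniformly random order; by symmetry P[π(i) > π(j)] = 1/2.
By linearity: E[X] = 1891 · (1/2) = C(62, 2) · (1/2) = 1891/2 = 1891/2 ≈ 945.500000.

E[X] = 1891/2 = 945.500000.


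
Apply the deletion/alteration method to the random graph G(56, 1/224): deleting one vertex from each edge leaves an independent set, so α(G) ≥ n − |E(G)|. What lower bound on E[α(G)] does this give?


E[|E(G)|] = C(56, 2)·p = 1540 · (1/224) = 55/8.
E[α(G)] ≥ n − E[|E(G)|] = 56 − 55/8 = 393/8.
Numerically: ≈ 49.125000.
(This is only a lower bound; the true E[α(G)] may be larger.)

E[α(G)] ≥ 393/8 ≈ 49.125000.


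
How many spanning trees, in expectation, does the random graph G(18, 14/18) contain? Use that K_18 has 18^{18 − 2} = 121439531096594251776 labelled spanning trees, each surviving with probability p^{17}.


K_18 has 18^{18 − 2} = 121439531096594251776 labelled spanning trees.
For each such spanning tree H, let X_H = 1 if all 17 edges of H are present in G. Then P[X_H = 1] = p^{17} = (7/9)^{17} = 232630513987207/16677181699666569.
By linearity of expectation: E[X] = Σ_H E[X_H] = 121439531096594251776 · p^{17} = 121439531096594251776 · 232630513987207/16677181699666569 = 15245673364665597952/9.
Numerically: E[X] ≈ 1.69396e+18.

E[X] = 121439531096594251776 · (7/9)^{17} = 15245673364665597952/9 ≈ 1.69396e+18.


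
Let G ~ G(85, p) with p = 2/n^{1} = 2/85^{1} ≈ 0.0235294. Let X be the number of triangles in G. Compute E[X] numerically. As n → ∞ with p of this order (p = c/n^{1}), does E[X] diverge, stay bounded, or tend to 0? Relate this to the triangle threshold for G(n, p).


Number of potential triangles: C(85, 3) = 98770.
Each occurs with probability p³ ≈ (0.0235294)³ ≈ 1.30266640e-05.
By linearity: E[X] = C(85, 3)·p³ ≈ 98770 · 1.30266640e-05 ≈ 1.286644.
Here α = 1, so p = 2/n is exactly at the triangle threshold p ~ 1/n. Asymptotically E[X] → c³/6 = 2³/6 = 4/3 ≈ 1.333333, a bounded constant. In this regime the triangle count is asymptotically Poisson(c³/6).

E[X] ≈ 1.286644; in regime p = Θ(1/n^{1}) E[X] stays bounded (at the triangle threshold p ~ 1/n).


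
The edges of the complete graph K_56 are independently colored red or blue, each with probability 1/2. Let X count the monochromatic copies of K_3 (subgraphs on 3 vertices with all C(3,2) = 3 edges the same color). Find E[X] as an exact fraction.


Let X = Σ_S X_S over the C(56, 3) = 27720 subsets S of size 3, where X_S = 1 if the K_3 on S is monochromatic.
For a fixed S, the K_3 on S has C(3, 2) = 3 edges. P[all 3 edges red] = (1/2)^3, and likewise for blue, so P[monochromatic] = 2·(1/2)^3 = 2^{1 − 3} = 1/4.
Summing: E[X] = C(56, 3) · 2^{1 − 3} = 27720 · 1/4 = 6930.
Numerically: E[X] ≈ 6930.000000.

E[X] = C(56,3)·2^(1−C(3,2)) = 6930 ≈ 6930.000000.


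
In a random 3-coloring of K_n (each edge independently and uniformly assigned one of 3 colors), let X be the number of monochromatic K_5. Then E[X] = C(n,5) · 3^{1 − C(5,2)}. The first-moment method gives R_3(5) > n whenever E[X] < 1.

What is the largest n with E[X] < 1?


We need C(n, 5) · 3^{1 − 10} < 1, i.e. C(n, 5) < 3^{10 − 1} = 19683.
Check values of n near the boundary:
  n = 18: C(18, 5) = 8568; 8568 < 19683? YES
  n = 19: C(19, 5) = 11628; 11628 < 19683? YES
  n = 20: C(20, 5) = 15504; 15504 < 19683? YES
  n = 21: C(21, 5) = 20349; 20349 < 19683? NO
  n = 22: C(22, 5) = 26334; 26334 < 19683? NO
The largest n with C(n, 5) < 19683 is n = 20 (where E[X] = 5168/6561 ≈ 0.787685). Hence R_3(5) > 20, i.e. R_3(5) ≥ 21.

Largest n = 20; hence R_3(5) > 20.


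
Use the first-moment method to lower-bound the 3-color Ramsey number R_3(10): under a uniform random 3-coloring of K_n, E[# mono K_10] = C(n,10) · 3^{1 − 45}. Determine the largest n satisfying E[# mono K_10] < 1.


We need C(n, 10) · 3^{1 − 45} < 1, i.e. C(n, 10) < 3^{45 − 1} = 984770902183611232881.
Check values of n near the boundary:
  n = 569: C(569, 10) = 905357721286137524328; 905357721286137524328 < 984770902183611232881? YES
  n = 570: C(570, 10) = 921524823451961408691; 921524823451961408691 < 984770902183611232881? YES
  n = 571: C(571, 10) = 937951290893172842001; 937951290893172842001 < 984770902183611232881? YES
  n = 572: C(572, 10) = 954640815642161682606; 954640815642161682606 < 984770902183611232881? YES
  n = 573: C(573, 10) = 971597135635805762226; 971597135635805762226 < 984770902183611232881? YES
  n = 574: C(574, 10) = 988824035203816502691; 988824035203816502691 < 984770902183611232881? NO
The largest n with C(n, 10) < 984770902183611232881 is n = 573 (where E[X] = 35985079097622435638/36472996377170786403 ≈ 0.98662). Hence R_3(10) > 573, i.e. R_3(10) ≥ 574.

Largest n = 573; hence R_3(10) > 573.


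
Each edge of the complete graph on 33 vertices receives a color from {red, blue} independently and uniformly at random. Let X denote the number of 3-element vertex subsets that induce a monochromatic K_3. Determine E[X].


Let X = Σ_S X_S over the C(33, 3) = 5456 subsets S of size 3, where X_S = 1 if the K_3 on S is monochromatic.
For a fixed S, the K_3 on S has C(3, 2) = 3 edges. P[all 3 edges red] = (1/2)^3, and likewise for blue, so P[monochromatic] = 2·(1/2)^3 = 2^{1 − 3} = 1/4.
Summing: E[X] = C(33, 3) · 2^{1 − 3} = 5456 · 1/4 = 1364.
Numerically: E[X] ≈ 1364.00000.

E[X] = C(33,3)·2^(1−C(3,2)) = 1364 ≈ 1364.00000.


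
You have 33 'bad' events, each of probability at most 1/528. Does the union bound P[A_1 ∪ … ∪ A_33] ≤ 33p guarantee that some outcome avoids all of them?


Union bound: P[∪_{i=1}^{33} A_i] ≤ Σ_i P[A_i] ≤ 33·p = 33·(1/528) = 1/16.
Numerically: 1/16 ≈ 0.0625.
Is 1/16 < 1? YES.
Since P[∪ A_i] ≤ 1/16 < 1, the complement has P[∩ A_i^c] ≥ 1 − 1/16 = 15/16 > 0, so some outcome avoids every A_i.

33·p = 1/16 ≈ 0.0625; existence CERTIFIED by the union bound.
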